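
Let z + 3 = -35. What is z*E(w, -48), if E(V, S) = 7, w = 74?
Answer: -266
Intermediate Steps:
z = -38 (z = -3 - 35 = -38)
z*E(w, -48) = -38*7 = -266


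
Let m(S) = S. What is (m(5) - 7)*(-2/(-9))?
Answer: -4/9 ≈ -0.44444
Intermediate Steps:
(m(5) - 7)*(-2/(-9)) = (5 - 7)*(-2/(-9)) = -(-4)*(-1)/9 = -2*2/9 = -4/9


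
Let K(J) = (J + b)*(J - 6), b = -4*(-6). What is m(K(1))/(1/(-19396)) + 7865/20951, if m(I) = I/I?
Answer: -406357731/20951 ≈ -19396.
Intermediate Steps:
b = 24
K(J) = (-6 + J)*(24 + J) (K(J) = (J + 24)*(J - 6) = (24 + J)*(-6 + J) = (-6 + J)*(24 + J))
m(I) = 1
m(K(1))/(1/(-19396)) + 7865/20951 = 1/1/(-19396) + 7865/20951 = 1/(-1/19396) + 7865*(1/20951) = 1*(-19396) + 7865/20951 = -19396 + 7865/20951 = -406357731/20951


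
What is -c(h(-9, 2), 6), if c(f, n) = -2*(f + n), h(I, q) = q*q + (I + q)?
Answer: 6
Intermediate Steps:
h(I, q) = I + q + q² (h(I, q) = q² + (I + q) = I + q + q²)
c(f, n) = -2*f - 2*n
-c(h(-9, 2), 6) = -(-2*(-9 + 2 + 2²) - 2*6) = -(-2*(-9 + 2 + 4) - 12) = -(-2*(-3) - 12) = -(6 - 12) = -1*(-6) = 6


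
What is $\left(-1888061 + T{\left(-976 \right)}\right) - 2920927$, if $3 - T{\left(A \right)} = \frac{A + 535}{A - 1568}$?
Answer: $- \frac{4078019427}{848} \approx -4.809 \cdot 10^{6}$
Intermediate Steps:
$T{\left(A \right)} = 3 - \frac{535 + A}{-1568 + A}$ ($T{\left(A \right)} = 3 - \frac{A + 535}{A - 1568} = 3 - \frac{535 + A}{-1568 + A}$)
$\left(-1888061 + T{\left(-976 \right)}\right) - 2920927 = \left(-1888061 + \frac{-5239 + 2 \left(-976\right)}{-1568 - 976}\right) - 2920927 = \left(-1888061 + \frac{-5239 - 1952}{-2544}\right) - 2920927 = \left(-1888061 - - \frac{2397}{848}\right) - 2920927 = \left(-1888061 + \frac{2397}{848}\right) - 2920927 = - \frac{1601073331}{848} - 2920927 = - \frac{4078019427}{848}$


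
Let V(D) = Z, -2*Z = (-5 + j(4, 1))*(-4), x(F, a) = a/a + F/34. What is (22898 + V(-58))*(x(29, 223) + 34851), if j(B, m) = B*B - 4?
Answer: 13575325632/17 ≈ 7.9855e+8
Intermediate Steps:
j(B, m) = -4 + B² (j(B, m) = B² - 4 = -4 + B²)
x(F, a) = 1 + F/34 (x(F, a) = 1 + F*(1/34) = 1 + F/34)
Z = 14 (Z = -(-5 + (-4 + 4²))*(-4)/2 = -(-5 + (-4 + 16))*(-4)/2 = -(-5 + 12)*(-4)/2 = -7*(-4)/2 = -½*(-28) = 14)
V(D) = 14
(22898 + V(-58))*(x(29, 223) + 34851) = (22898 + 14)*((1 + (1/34)*29) + 34851) = 22912*((1 + 29/34) + 34851) = 22912*(63/34 + 34851) = 22912*(1184997/34) = 13575325632/17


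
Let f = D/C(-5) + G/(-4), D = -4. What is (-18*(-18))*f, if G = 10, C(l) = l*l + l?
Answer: -4374/5 ≈ -874.80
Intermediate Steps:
C(l) = l + l**2 (C(l) = l**2 + l = l + l**2)
f = -27/10 (f = -4*(-1/(5*(1 - 5))) + 10/(-4) = -4/((-5*(-4))) + 10*(-1/4) = -4/20 - 5/2 = -4*1/20 - 5/2 = -1/5 - 5/2 = -27/10 ≈ -2.7000)
(-18*(-18))*f = -18*(-18)*(-27/10) = 324*(-27/10) = -4374/5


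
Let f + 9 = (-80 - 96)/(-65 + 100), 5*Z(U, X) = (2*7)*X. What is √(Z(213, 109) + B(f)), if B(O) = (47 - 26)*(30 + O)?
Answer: √16015/5 ≈ 25.310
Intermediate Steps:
Z(U, X) = 14*X/5 (Z(U, X) = ((2*7)*X)/5 = (14*X)/5 = 14*X/5)
f = -491/35 (f = -9 + (-80 - 96)/(-65 + 100) = -9 - 176/35 = -491/35 ≈ -14.029)
B(O) = 630 + 21*O (B(O) = 21*(30 + O) = 630 + 21*O)
√(Z(213, 109) + B(f)) = √((14/5)*109 + (630 + 21*(-491/35))) = √(1526/5 + (630 - 1473/5)) = √(1526/5 + 1677/5) = √(3203/5) = √16015/5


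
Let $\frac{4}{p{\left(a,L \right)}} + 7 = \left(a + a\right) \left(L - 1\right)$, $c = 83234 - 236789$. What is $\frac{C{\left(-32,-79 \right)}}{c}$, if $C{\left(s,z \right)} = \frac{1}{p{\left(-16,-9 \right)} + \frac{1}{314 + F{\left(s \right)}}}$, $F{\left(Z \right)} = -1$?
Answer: $- \frac{313}{767775} \approx -0.00040767$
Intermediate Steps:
$c = -153555$
$p{\left(a,L \right)} = \frac{4}{-7 + 2 a \left(-1 + L\right)}$ ($p{\left(a,L \right)} = \frac{4}{-7 + \left(a + a\right) \left(L - 1\right)} = \frac{4}{-7 + 2 a \left(-1 + L\right)}$)
$C{\left(s,z \right)} = \frac{313}{5}$ ($C{\left(s,z \right)} = \frac{1}{\frac{4}{-7 - -32 + 2 \left(-9\right) \left(-16\right)} + \frac{1}{314 - 1}} = \frac{1}{\frac{4}{-7 + 32 + 288} + \frac{1}{313}} = \frac{1}{\frac{4}{313} + \frac{1}{313}} = \frac{1}{\frac{5}{313}} = \frac{313}{5}$)
$\frac{C{\left(-32,-79 \right)}}{c} = \frac{313}{5 \left(-153555\right)} = \frac{313}{5} \left(- \frac{1}{153555}\right) = - \frac{313}{767775}$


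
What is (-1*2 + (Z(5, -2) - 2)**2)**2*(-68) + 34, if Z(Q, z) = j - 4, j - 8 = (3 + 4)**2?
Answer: -459326434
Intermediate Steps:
j = 57 (j = 8 + (3 + 4)**2 = 8 + 7**2 = 8 + 49 = 57)
Z(Q, z) = 53 (Z(Q, z) = 57 - 4 = 53)
(-1*2 + (Z(5, -2) - 2)**2)**2*(-68) + 34 = (-1*2 + (53 - 2)**2)**2*(-68) + 34 = (-2 + 51**2)**2*(-68) + 34 = (-2 + 2601)**2*(-68) + 34 = 2599**2*(-68) + 34 = 6754801*(-68) + 34 = -459326468 + 34 = -459326434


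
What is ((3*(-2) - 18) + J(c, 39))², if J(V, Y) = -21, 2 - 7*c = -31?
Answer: 2025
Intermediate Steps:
c = 33/7 (c = 2/7 - ⅐*(-31) = 2/7 + 31/7 = 33/7 ≈ 4.7143)
((3*(-2) - 18) + J(c, 39))² = ((3*(-2) - 18) - 21)² = ((-6 - 18) - 21)² = (-24 - 21)² = (-45)² = 2025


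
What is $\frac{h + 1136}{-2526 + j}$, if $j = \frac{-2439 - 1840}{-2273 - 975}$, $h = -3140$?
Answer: $\frac{6508992}{8200169} \approx 0.79376$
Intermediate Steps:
$j = \frac{4279}{3248}$ ($j = - \frac{4279}{-3248} = \left(-4279\right) \left(- \frac{1}{3248}\right) = \frac{4279}{3248} \approx 1.3174$)
$\frac{h + 1136}{-2526 + j} = \frac{-3140 + 1136}{-2526 + \frac{4279}{3248}} = - \frac{2004}{- \frac{8200169}{3248}} = \left(-2004\right) \left(- \frac{3248}{8200169}\right) = \frac{6508992}{8200169}$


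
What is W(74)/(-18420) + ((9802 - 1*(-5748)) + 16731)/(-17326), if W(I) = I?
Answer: -74487268/39893115 ≈ -1.8672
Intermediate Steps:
W(74)/(-18420) + ((9802 - 1*(-5748)) + 16731)/(-17326) = 74/(-18420) + ((9802 - 1*(-5748)) + 16731)/(-17326) = 74*(-1/18420) + ((9802 + 5748) + 16731)*(-1/17326) = -37/9210 + (15550 + 16731)*(-1/17326) = -37/9210 + 32281*(-1/17326) = -37/9210 - 32281/17326 = -74487268/39893115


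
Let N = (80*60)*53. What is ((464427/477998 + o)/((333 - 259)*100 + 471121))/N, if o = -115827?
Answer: -18454869973/19396480465238400 ≈ -9.5145e-7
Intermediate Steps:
N = 254400 (N = 4800*53 = 254400)
((464427/477998 + o)/((333 - 259)*100 + 471121))/N = ((464427/477998 - 115827)/((333 - 259)*100 + 471121))/254400 = ((464427*(1/477998) - 115827)/(74*100 + 471121))*(1/254400) = ((464427/477998 - 115827)/(7400 + 471121))*(1/254400) = -55364609919/477998/478521*(1/254400) = -55364609919/477998*1/478521*(1/254400) = -18454869973/76244026986*1/254400 = -18454869973/19396480465238400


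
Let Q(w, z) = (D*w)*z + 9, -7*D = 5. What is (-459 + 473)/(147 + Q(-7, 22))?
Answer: 1/19 ≈ 0.052632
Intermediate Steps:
D = -5/7 (D = -⅐*5 = -5/7 ≈ -0.71429)
Q(w, z) = 9 - 5*w*z/7 (Q(w, z) = (-5*w/7)*z + 9 = -5*w*z/7 + 9 = 9 - 5*w*z/7)
(-459 + 473)/(147 + Q(-7, 22)) = (-459 + 473)/(147 + (9 - 5/7*(-7)*22)) = 14/(147 + (9 + 110)) = 14/(147 + 119) = 14/266 = 14*(1/266) = 1/19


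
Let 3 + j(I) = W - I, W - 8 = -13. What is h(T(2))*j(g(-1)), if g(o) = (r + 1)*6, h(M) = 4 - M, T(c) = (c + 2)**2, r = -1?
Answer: 96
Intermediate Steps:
W = -5 (W = 8 - 13 = -5)
T(c) = (2 + c)**2
g(o) = 0 (g(o) = (-1 + 1)*6 = 0*6 = 0)
j(I) = -8 - I (j(I) = -3 + (-5 - I) = -8 - I)
h(T(2))*j(g(-1)) = (4 - (2 + 2)**2)*(-8 - 1*0) = (4 - 1*4**2)*(-8 + 0) = (4 - 1*16)*(-8) = (4 - 16)*(-8) = -12*(-8) = 96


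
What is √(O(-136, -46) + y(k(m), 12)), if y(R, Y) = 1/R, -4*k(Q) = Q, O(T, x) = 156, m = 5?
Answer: 2*√970/5 ≈ 12.458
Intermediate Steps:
k(Q) = -Q/4
√(O(-136, -46) + y(k(m), 12)) = √(156 + 1/(-¼*5)) = √(156 + 1/(-5/4)) = √(156 - ⅘) = √(776/5) = 2*√970/5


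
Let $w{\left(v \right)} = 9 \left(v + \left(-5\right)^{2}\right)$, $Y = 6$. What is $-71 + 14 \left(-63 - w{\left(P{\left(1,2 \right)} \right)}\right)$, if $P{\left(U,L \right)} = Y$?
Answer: $-4859$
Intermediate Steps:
$P{\left(U,L \right)} = 6$
$w{\left(v \right)} = 225 + 9 v$ ($w{\left(v \right)} = 9 \left(v + 25\right) = 9 \left(25 + v\right) = 225 + 9 v$)
$-71 + 14 \left(-63 - w{\left(P{\left(1,2 \right)} \right)}\right) = -71 + 14 \left(-63 - \left(225 + 9 \cdot 6\right)\right) = -71 + 14 \left(-63 - \left(225 + 54\right)\right) = -71 + 14 \left(-63 - 279\right) = -71 + 14 \left(-342\right) = -71 - 4788 = -4859$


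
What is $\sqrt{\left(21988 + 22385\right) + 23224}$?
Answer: $\sqrt{67597} \approx 259.99$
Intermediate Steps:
$\sqrt{\left(21988 + 22385\right) + 23224} = \sqrt{44373 + 23224} = \sqrt{67597}$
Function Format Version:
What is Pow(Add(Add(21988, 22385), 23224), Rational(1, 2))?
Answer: Pow(67597, Rational(1, 2)) ≈ 259.99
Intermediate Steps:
Pow(Add(Add(21988, 22385), 23224), Rational(1, 2)) = Pow(Add(44373, 23224), Rational(1, 2)) = Pow(67597, Rational(1, 2))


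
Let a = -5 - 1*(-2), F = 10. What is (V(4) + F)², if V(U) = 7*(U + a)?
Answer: 289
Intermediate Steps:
a = -3 (a = -5 + 2 = -3)
V(U) = -21 + 7*U (V(U) = 7*(U - 3) = 7*(-3 + U) = -21 + 7*U)
(V(4) + F)² = ((-21 + 7*4) + 10)² = ((-21 + 28) + 10)² = (7 + 10)² = 17² = 289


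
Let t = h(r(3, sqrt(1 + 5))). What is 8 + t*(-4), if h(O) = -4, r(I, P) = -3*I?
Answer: 24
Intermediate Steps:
t = -4
8 + t*(-4) = 8 - 4*(-4) = 8 + 16 = 24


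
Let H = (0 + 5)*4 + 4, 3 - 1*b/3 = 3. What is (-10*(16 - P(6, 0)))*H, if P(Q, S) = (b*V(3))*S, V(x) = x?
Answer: -3840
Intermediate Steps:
b = 0 (b = 9 - 3*3 = 9 - 9 = 0)
H = 24 (H = 5*4 + 4 = 20 + 4 = 24)
P(Q, S) = 0 (P(Q, S) = (0*3)*S = 0*S = 0)
(-10*(16 - P(6, 0)))*H = -10*(16 - 1*0)*24 = -10*(16 + 0)*24 = -10*16*24 = -160*24 = -3840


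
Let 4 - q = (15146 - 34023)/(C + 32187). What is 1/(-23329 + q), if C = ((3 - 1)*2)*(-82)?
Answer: -31859/743092298 ≈ -4.2874e-5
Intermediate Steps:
C = -328 (C = (2*2)*(-82) = 4*(-82) = -328)
q = 146313/31859 (q = 4 - (15146 - 34023)/(-328 + 32187) = 4 - (-18877)/31859 = 4 - 1*(-18877/31859) = 4 + 18877/31859 = 146313/31859 ≈ 4.5925)
1/(-23329 + q) = 1/(-23329 + 146313/31859) = 1/(-743092298/31859) = -31859/743092298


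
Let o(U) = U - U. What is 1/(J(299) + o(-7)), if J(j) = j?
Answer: 1/299 ≈ 0.0033445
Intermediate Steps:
o(U) = 0
1/(J(299) + o(-7)) = 1/(299 + 0) = 1/299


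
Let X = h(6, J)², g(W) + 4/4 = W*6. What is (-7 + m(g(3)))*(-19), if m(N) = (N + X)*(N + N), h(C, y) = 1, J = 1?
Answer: -11495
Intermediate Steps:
g(W) = -1 + 6*W (g(W) = -1 + W*6 = -1 + 6*W)
X = 1 (X = 1² = 1)
m(N) = 2*N*(1 + N) (m(N) = (N + 1)*(N + N) = (1 + N)*(2*N) = 2*N*(1 + N))
(-7 + m(g(3)))*(-19) = (-7 + 2*(-1 + 6*3)*(1 + (-1 + 6*3)))*(-19) = (-7 + 2*(-1 + 18)*(1 + (-1 + 18)))*(-19) = (-7 + 2*17*(1 + 17))*(-19) = (-7 + 2*17*18)*(-19) = (-7 + 612)*(-19) = 605*(-19) = -11495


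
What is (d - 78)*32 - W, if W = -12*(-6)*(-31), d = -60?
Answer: -2184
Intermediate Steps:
W = -2232 (W = 72*(-31) = -2232)
(d - 78)*32 - W = (-60 - 78)*32 - 1*(-2232) = -138*32 + 2232 = -4416 + 2232 = -2184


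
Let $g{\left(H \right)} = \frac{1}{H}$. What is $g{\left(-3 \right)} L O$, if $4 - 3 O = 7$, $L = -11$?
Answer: $- \frac{11}{3} \approx -3.6667$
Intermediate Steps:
$O = -1$ ($O = \frac{4}{3} - \frac{7}{3} = -1$)
$g{\left(-3 \right)} L O = \frac{1}{-3} \left(-11\right) \left(-1\right) = \left(- \frac{1}{3}\right) \left(-11\right) \left(-1\right) = \frac{11}{3} \left(-1\right) = - \frac{11}{3}$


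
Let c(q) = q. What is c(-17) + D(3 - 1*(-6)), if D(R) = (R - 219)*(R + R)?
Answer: -3797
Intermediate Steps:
D(R) = 2*R*(-219 + R) (D(R) = (-219 + R)*(2*R) = 2*R*(-219 + R))
c(-17) + D(3 - 1*(-6)) = -17 + 2*(3 - 1*(-6))*(-219 + (3 - 1*(-6))) = -17 + 2*(3 + 6)*(-219 + (3 + 6)) = -17 + 2*9*(-219 + 9) = -17 + 2*9*(-210) = -17 - 3780 = -3797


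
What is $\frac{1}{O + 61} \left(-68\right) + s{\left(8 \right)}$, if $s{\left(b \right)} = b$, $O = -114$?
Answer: $\frac{492}{53} \approx 9.283$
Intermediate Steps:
$\frac{1}{O + 61} \left(-68\right) + s{\left(8 \right)} = \frac{1}{-114 + 61} \left(-68\right) + 8 = \frac{1}{-53} \left(-68\right) + 8 = \left(- \frac{1}{53}\right) \left(-68\right) + 8 = \frac{68}{53} + 8 = \frac{492}{53}$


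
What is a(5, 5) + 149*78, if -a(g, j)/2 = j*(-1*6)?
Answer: 11682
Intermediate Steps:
a(g, j) = 12*j (a(g, j) = -2*j*(-1*6) = -2*j*(-6) = -(-12)*j = 12*j)
a(5, 5) + 149*78 = 12*5 + 149*78 = 60 + 11622 = 11682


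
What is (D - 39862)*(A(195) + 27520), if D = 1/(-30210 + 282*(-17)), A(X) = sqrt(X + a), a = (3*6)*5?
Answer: -9599866609120/8751 - 1395329449*sqrt(285)/35004 ≈ -1.0977e+9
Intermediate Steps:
a = 90 (a = 18*5 = 90)
A(X) = sqrt(90 + X) (A(X) = sqrt(X + 90) = sqrt(90 + X))
D = -1/35004 (D = 1/(-30210 - 4794) = 1/(-35004) = -1/35004 ≈ -2.8568e-5)
(D - 39862)*(A(195) + 27520) = (-1/35004 - 39862)*(sqrt(90 + 195) + 27520) = -1395329449*(sqrt(285) + 27520)/35004 = -1395329449*(27520 + sqrt(285))/35004 = -9599866609120/8751 - 1395329449*sqrt(285)/35004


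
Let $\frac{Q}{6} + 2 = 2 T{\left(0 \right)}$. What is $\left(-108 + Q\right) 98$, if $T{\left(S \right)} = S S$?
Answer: $-11760$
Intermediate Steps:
$T{\left(S \right)} = S^{2}$
$Q = -12$ ($Q = -12 + 6 \cdot 2 \cdot 0^{2} = -12 + 6 \cdot 2 \cdot 0 = -12 + 6 \cdot 0 = -12 + 0 = -12$)
$\left(-108 + Q\right) 98 = \left(-108 - 12\right) 98 = \left(-120\right) 98 = -11760$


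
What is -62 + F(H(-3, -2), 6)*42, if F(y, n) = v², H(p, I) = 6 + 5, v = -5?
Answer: 988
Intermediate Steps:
H(p, I) = 11
F(y, n) = 25 (F(y, n) = (-5)² = 25)
-62 + F(H(-3, -2), 6)*42 = -62 + 25*42 = -62 + 1050 = 988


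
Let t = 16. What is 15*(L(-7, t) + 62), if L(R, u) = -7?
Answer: 825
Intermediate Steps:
15*(L(-7, t) + 62) = 15*(-7 + 62) = 15*55 = 825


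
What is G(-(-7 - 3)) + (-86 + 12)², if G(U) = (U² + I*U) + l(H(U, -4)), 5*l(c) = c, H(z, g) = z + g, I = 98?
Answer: 32786/5 ≈ 6557.2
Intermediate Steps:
H(z, g) = g + z
l(c) = c/5
G(U) = -⅘ + U² + 491*U/5 (G(U) = (U² + 98*U) + (-4 + U)/5 = (U² + 98*U) + (-⅘ + U/5) = -⅘ + U² + 491*U/5)
G(-(-7 - 3)) + (-86 + 12)² = (-⅘ + (-(-7 - 3))² + 491*(-(-7 - 3))/5) + (-86 + 12)² = (-⅘ + (-1*(-10))² + 491*(-1*(-10))/5) + (-74)² = (-⅘ + 10² + (491/5)*10) + 5476 = (-⅘ + 100 + 982) + 5476 = 5406/5 + 5476 = 32786/5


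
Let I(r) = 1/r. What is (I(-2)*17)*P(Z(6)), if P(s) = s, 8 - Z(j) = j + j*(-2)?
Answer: -119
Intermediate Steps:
Z(j) = 8 + j (Z(j) = 8 - (j + j*(-2)) = 8 - (j - 2*j) = 8 - (-1)*j = 8 + j)
(I(-2)*17)*P(Z(6)) = (17/(-2))*(8 + 6) = -½*17*14 = -17/2*14 = -119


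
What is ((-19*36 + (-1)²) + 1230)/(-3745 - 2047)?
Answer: -547/5792 ≈ -0.094441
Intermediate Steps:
((-19*36 + (-1)²) + 1230)/(-3745 - 2047) = ((-684 + 1) + 1230)/(-5792) = (-683 + 1230)*(-1/5792) = 547*(-1/5792) = -547/5792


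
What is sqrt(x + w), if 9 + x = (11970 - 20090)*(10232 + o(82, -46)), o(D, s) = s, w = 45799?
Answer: I*sqrt(82664530) ≈ 9092.0*I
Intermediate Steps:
x = -82710329 (x = -9 + (11970 - 20090)*(10232 - 46) = -9 - 8120*10186 = -9 - 82710320 = -82710329)
sqrt(x + w) = sqrt(-82710329 + 45799) = sqrt(-82664530) = I*sqrt(82664530)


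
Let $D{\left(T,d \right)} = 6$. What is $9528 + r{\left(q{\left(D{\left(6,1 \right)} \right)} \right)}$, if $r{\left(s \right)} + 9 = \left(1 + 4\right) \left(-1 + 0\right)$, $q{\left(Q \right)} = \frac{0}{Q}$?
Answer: $9514$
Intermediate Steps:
$q{\left(Q \right)} = 0$
$r{\left(s \right)} = -14$ ($r{\left(s \right)} = -9 + \left(1 + 4\right) \left(-1 + 0\right) = -9 + 5 \left(-1\right) = -9 - 5 = -14$)
$9528 + r{\left(q{\left(D{\left(6,1 \right)} \right)} \right)} = 9528 - 14 = 9514$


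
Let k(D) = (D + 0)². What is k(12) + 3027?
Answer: 3171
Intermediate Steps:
k(D) = D²
k(12) + 3027 = 12² + 3027 = 144 + 3027 = 3171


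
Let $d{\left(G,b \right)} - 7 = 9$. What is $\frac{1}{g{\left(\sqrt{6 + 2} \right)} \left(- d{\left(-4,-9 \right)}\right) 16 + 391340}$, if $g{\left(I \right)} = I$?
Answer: $\frac{97835}{38286617828} + \frac{32 \sqrt{2}}{9571654457} \approx 2.5601 \cdot 10^{-6}$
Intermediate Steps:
$d{\left(G,b \right)} = 16$ ($d{\left(G,b \right)} = 7 + 9 = 16$)
$\frac{1}{g{\left(\sqrt{6 + 2} \right)} \left(- d{\left(-4,-9 \right)}\right) 16 + 391340} = \frac{1}{\sqrt{6 + 2} \left(\left(-1\right) 16\right) 16 + 391340} = \frac{1}{\sqrt{8} \left(-16\right) 16 + 391340} = \frac{1}{2 \sqrt{2} \left(-16\right) 16 + 391340} = \frac{1}{- 32 \sqrt{2} \cdot 16 + 391340} = \frac{1}{- 512 \sqrt{2} + 391340} = \frac{1}{391340 - 512 \sqrt{2}}$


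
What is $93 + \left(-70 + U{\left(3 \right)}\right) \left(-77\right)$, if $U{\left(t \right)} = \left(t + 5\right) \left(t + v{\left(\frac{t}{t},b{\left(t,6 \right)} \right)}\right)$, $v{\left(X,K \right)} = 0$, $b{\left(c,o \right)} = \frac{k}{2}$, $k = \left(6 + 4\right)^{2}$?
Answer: $3635$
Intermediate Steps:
$k = 100$ ($k = 10^{2} = 100$)
$b{\left(c,o \right)} = 50$ ($b{\left(c,o \right)} = \frac{100}{2} = 100 \cdot \frac{1}{2} = 50$)
$U{\left(t \right)} = t \left(5 + t\right)$ ($U{\left(t \right)} = \left(t + 5\right) \left(t + 0\right) = \left(5 + t\right) t = t \left(5 + t\right)$)
$93 + \left(-70 + U{\left(3 \right)}\right) \left(-77\right) = 93 + \left(-70 + 3 \left(5 + 3\right)\right) \left(-77\right) = 93 + \left(-70 + 3 \cdot 8\right) \left(-77\right) = 93 + \left(-70 + 24\right) \left(-77\right) = 93 - -3542 = 93 + 3542 = 3635$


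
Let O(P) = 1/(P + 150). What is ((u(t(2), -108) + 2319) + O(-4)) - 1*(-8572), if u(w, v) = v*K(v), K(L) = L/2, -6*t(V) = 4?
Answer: 2441559/146 ≈ 16723.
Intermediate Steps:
t(V) = -⅔ (t(V) = -⅙*4 = -⅔)
K(L) = L/2 (K(L) = L*(½) = L/2)
O(P) = 1/(150 + P)
u(w, v) = v²/2 (u(w, v) = v*(v/2) = v²/2)
((u(t(2), -108) + 2319) + O(-4)) - 1*(-8572) = (((½)*(-108)² + 2319) + 1/(150 - 4)) - 1*(-8572) = (((½)*11664 + 2319) + 1/146) + 8572 = ((5832 + 2319) + 1/146) + 8572 = (8151 + 1/146) + 8572 = 1190047/146 + 8572 = 2441559/146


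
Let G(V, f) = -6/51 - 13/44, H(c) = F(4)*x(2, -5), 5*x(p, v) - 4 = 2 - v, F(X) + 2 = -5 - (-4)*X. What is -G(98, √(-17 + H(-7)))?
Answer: 309/748 ≈ 0.41310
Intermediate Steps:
F(X) = -7 + 4*X (F(X) = -2 + (-5 - (-4)*X) = -2 + (-5 + 4*X) = -7 + 4*X)
x(p, v) = 6/5 - v/5 (x(p, v) = ⅘ + (2 - v)/5 = ⅘ + (⅖ - v/5) = 6/5 - v/5)
H(c) = 99/5 (H(c) = (-7 + 4*4)*(6/5 - ⅕*(-5)) = (-7 + 16)*(6/5 + 1) = 9*(11/5) = 99/5)
G(V, f) = -309/748 (G(V, f) = -6*1/51 - 13*1/44 = -2/17 - 13/44 = -309/748)
-G(98, √(-17 + H(-7))) = -1*(-309/748) = 309/748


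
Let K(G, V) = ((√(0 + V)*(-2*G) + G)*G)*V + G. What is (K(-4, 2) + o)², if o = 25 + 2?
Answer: 11217 - 7040*√2 ≈ 1260.9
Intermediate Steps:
o = 27
K(G, V) = G + G*V*(G - 2*G*√V) (K(G, V) = ((√V*(-2*G) + G)*G)*V + G = ((-2*G*√V + G)*G)*V + G = ((G - 2*G*√V)*G)*V + G = (G*(G - 2*G*√V))*V + G = G*V*(G - 2*G*√V) + G = G + G*V*(G - 2*G*√V))
(K(-4, 2) + o)² = (-4*(1 - 4*2 - 2*(-4)*2^(3/2)) + 27)² = (-4*(1 - 8 - 2*(-4)*2*√2) + 27)² = (-4*(1 - 8 + 16*√2) + 27)² = (-4*(-7 + 16*√2) + 27)² = ((28 - 64*√2) + 27)² = (55 - 64*√2)²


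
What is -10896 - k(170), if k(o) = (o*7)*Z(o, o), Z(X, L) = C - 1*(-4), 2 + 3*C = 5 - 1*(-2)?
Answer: -52918/3 ≈ -17639.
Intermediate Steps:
C = 5/3 (C = -⅔ + (5 - 1*(-2))/3 = -⅔ + (5 + 2)/3 = -⅔ + (⅓)*7 = -⅔ + 7/3 = 5/3 ≈ 1.6667)
Z(X, L) = 17/3 (Z(X, L) = 5/3 - 1*(-4) = 5/3 + 4 = 17/3)
k(o) = 119*o/3 (k(o) = (o*7)*(17/3) = (7*o)*(17/3) = 119*o/3)
-10896 - k(170) = -10896 - 119*170/3 = -10896 - 1*20230/3 = -10896 - 20230/3 = -52918/3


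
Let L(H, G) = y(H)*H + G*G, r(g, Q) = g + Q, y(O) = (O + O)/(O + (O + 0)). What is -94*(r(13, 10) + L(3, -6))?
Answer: -5828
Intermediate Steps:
y(O) = 1 (y(O) = (2*O)/(O + O) = (2*O)/((2*O)) = (2*O)*(1/(2*O)) = 1)
r(g, Q) = Q + g
L(H, G) = H + G**2 (L(H, G) = 1*H + G*G = H + G**2)
-94*(r(13, 10) + L(3, -6)) = -94*((10 + 13) + (3 + (-6)**2)) = -94*(23 + (3 + 36)) = -94*(23 + 39) = -94*62 = -5828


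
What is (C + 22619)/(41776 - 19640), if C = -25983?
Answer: -841/5534 ≈ -0.15197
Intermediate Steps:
(C + 22619)/(41776 - 19640) = (-25983 + 22619)/(41776 - 19640) = -3364/22136 = -3364*1/22136 = -841/5534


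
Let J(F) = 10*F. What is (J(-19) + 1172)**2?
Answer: 964324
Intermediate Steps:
(J(-19) + 1172)**2 = (10*(-19) + 1172)**2 = (-190 + 1172)**2 = 982**2 = 964324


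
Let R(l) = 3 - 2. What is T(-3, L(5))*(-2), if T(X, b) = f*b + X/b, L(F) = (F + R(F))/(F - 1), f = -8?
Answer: 28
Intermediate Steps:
R(l) = 1
L(F) = (1 + F)/(-1 + F) (L(F) = (F + 1)/(F - 1) = (1 + F)/(-1 + F))
T(X, b) = -8*b + X/b
T(-3, L(5))*(-2) = (-8*(1 + 5)/(-1 + 5) - 3*(-1 + 5)/(1 + 5))*(-2) = (-8*6/4 - 3/(6/4))*(-2) = (-2*6 - 3/((¼)*6))*(-2) = (-8*3/2 - 3/3/2)*(-2) = (-12 - 3*⅔)*(-2) = (-12 - 2)*(-2) = -14*(-2) = 28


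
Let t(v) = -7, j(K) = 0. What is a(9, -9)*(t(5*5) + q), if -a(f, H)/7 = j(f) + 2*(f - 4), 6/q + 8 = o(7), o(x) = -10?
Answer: 1540/3 ≈ 513.33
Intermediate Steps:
q = -1/3 (q = 6/(-8 - 10) = 6/(-18) = 6*(-1/18) = -1/3 ≈ -0.33333)
a(f, H) = 56 - 14*f (a(f, H) = -7*(0 + 2*(f - 4)) = -7*(0 + 2*(-4 + f)) = -7*(0 + (-8 + 2*f)) = -7*(-8 + 2*f) = 56 - 14*f)
a(9, -9)*(t(5*5) + q) = (56 - 14*9)*(-7 - 1/3) = (56 - 126)*(-22/3) = -70*(-22/3) = 1540/3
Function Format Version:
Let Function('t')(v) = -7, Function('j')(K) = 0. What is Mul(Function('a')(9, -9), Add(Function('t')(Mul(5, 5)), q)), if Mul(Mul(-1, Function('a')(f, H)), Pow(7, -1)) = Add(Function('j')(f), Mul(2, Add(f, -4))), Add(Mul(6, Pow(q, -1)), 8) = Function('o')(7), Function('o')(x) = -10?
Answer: Rational(1540, 3) ≈ 513.33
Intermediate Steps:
q = Rational(-1, 3) (q = Mul(6, Pow(Add(-8, -10), -1)) = Mul(6, Pow(-18, -1)) = Mul(6, Rational(-1, 18)) = Rational(-1, 3) ≈ -0.33333)
Function('a')(f, H) = Add(56, Mul(-14, f)) (Function('a')(f, H) = Mul(-7, Add(0, Mul(2, Add(f, -4)))) = Mul(-7, Add(0, Mul(2, Add(-4, f)))) = Mul(-7, Add(0, Add(-8, Mul(2, f)))) = Mul(-7, Add(-8, Mul(2, f))) = Add(56, Mul(-14, f)))
Mul(Function('a')(9, -9), Add(Function('t')(Mul(5, 5)), q)) = Mul(Add(56, Mul(-14, 9)), Add(-7, Rational(-1, 3))) = Mul(Add(56, -126), Rational(-22, 3)) = Mul(-70, Rational(-22, 3)) = Rational(1540, 3)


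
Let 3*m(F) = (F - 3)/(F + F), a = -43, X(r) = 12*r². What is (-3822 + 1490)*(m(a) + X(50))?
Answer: -9024893636/129 ≈ -6.9960e+7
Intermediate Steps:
m(F) = (-3 + F)/(6*F) (m(F) = ((F - 3)/(F + F))/3 = ((-3 + F)/((2*F)))/3 = ((-3 + F)*(1/(2*F)))/3 = ((-3 + F)/(2*F))/3 = (-3 + F)/(6*F))
(-3822 + 1490)*(m(a) + X(50)) = (-3822 + 1490)*((⅙)*(-3 - 43)/(-43) + 12*50²) = -2332*((⅙)*(-1/43)*(-46) + 12*2500) = -2332*(23/129 + 30000) = -2332*3870023/129 = -9024893636/129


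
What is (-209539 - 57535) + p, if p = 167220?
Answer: -99854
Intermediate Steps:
(-209539 - 57535) + p = (-209539 - 57535) + 167220 = -267074 + 167220 = -99854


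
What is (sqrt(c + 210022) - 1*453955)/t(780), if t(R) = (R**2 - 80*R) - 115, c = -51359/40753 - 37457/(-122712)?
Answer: -90791/109177 + sqrt(1313094739871513055293670)/1364953272405180 ≈ -0.83076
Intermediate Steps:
c = -4775880487/5000882136 (c = -51359*1/40753 - 37457*(-1/122712) = -51359/40753 + 37457/122712 = -4775880487/5000882136 ≈ -0.95501)
t(R) = -115 + R**2 - 80*R
(sqrt(c + 210022) - 1*453955)/t(780) = (sqrt(-4775880487/5000882136 + 210022) - 1*453955)/(-115 + 780**2 - 80*780) = (sqrt(1050290492086505/5000882136) - 453955)/(-115 + 608400 - 62400) = (sqrt(1313094739871513055293670)/2500441068 - 453955)/545885 = (-453955 + sqrt(1313094739871513055293670)/2500441068)*(1/545885) = -90791/109177 + sqrt(1313094739871513055293670)/1364953272405180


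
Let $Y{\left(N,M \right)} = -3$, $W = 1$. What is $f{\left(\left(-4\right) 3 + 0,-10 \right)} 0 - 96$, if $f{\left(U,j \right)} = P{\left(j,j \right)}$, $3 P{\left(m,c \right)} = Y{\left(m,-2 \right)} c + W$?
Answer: $-96$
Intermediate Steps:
$P{\left(m,c \right)} = \frac{1}{3} - c$ ($P{\left(m,c \right)} = \frac{- 3 c + 1}{3} = \frac{1 - 3 c}{3} = \frac{1}{3} - c$)
$f{\left(U,j \right)} = \frac{1}{3} - j$
$f{\left(\left(-4\right) 3 + 0,-10 \right)} 0 - 96 = \left(\frac{1}{3} - -10\right) 0 - 96 = \left(\frac{1}{3} + 10\right) 0 - 96 = \frac{31}{3} \cdot 0 - 96 = 0 - 96 = -96$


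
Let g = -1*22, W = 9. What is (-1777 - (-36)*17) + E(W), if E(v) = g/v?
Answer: -10507/9 ≈ -1167.4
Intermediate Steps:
g = -22
E(v) = -22/v
(-1777 - (-36)*17) + E(W) = (-1777 - (-36)*17) - 22/9 = (-1777 - 1*(-612)) - 22*⅑ = (-1777 + 612) - 22/9 = -1165 - 22/9 = -10507/9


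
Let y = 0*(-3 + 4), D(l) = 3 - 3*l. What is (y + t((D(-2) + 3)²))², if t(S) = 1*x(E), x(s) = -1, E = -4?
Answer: 1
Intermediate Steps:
t(S) = -1 (t(S) = 1*(-1) = -1)
y = 0 (y = 0*1 = 0)
(y + t((D(-2) + 3)²))² = (0 - 1)² = (-1)² = 1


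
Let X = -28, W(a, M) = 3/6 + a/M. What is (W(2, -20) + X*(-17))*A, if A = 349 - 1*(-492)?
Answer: 2003262/5 ≈ 4.0065e+5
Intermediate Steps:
W(a, M) = ½ + a/M (W(a, M) = 3*(⅙) + a/M = ½ + a/M)
A = 841 (A = 349 + 492 = 841)
(W(2, -20) + X*(-17))*A = ((2 + (½)*(-20))/(-20) - 28*(-17))*841 = (-(2 - 10)/20 + 476)*841 = (-1/20*(-8) + 476)*841 = (⅖ + 476)*841 = (2382/5)*841 = 2003262/5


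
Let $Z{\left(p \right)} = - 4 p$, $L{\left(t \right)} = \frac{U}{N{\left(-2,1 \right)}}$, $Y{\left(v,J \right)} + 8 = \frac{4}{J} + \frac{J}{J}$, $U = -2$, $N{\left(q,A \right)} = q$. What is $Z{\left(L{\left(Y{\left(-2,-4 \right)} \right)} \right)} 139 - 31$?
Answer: $-587$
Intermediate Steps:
$Y{\left(v,J \right)} = -7 + \frac{4}{J}$ ($Y{\left(v,J \right)} = -8 + \left(\frac{4}{J} + \frac{J}{J}\right) = -8 + \left(\frac{4}{J} + 1\right) = -8 + \left(1 + \frac{4}{J}\right) = -7 + \frac{4}{J}$)
$L{\left(t \right)} = 1$ ($L{\left(t \right)} = - \frac{2}{-2} = \left(-2\right) \left(- \frac{1}{2}\right) = 1$)
$Z{\left(L{\left(Y{\left(-2,-4 \right)} \right)} \right)} 139 - 31 = \left(-4\right) 1 \cdot 139 - 31 = \left(-4\right) 139 - 31 = -556 - 31 = -587$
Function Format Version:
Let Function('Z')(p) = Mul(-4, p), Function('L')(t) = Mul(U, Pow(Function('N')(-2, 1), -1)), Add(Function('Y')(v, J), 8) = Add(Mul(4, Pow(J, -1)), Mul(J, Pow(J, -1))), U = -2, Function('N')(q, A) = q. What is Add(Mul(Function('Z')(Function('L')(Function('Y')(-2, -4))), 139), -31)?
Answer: -587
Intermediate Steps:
Function('Y')(v, J) = Add(-7, Mul(4, Pow(J, -1))) (Function('Y')(v, J) = Add(-8, Add(Mul(4, Pow(J, -1)), Mul(J, Pow(J, -1)))) = Add(-8, Add(Mul(4, Pow(J, -1)), 1)) = Add(-8, Add(1, Mul(4, Pow(J, -1)))) = Add(-7, Mul(4, Pow(J, -1))))
Function('L')(t) = 1 (Function('L')(t) = Mul(-2, Pow(-2, -1)) = Mul(-2, Rational(-1, 2)) = 1)
Add(Mul(Function('Z')(Function('L')(Function('Y')(-2, -4))), 139), -31) = Add(Mul(Mul(-4, 1), 139), -31) = Add(Mul(-4, 139), -31) = Add(-556, -31) = -587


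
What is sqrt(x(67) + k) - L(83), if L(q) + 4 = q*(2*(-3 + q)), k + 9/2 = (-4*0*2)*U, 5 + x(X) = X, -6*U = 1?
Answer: -13276 + sqrt(230)/2 ≈ -13268.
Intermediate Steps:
U = -1/6 (U = -1/6*1 = -1/6 ≈ -0.16667)
x(X) = -5 + X
k = -9/2 (k = -9/2 - 4*0*2*(-1/6) = -9/2 - 0*2*(-1/6) = -9/2 - 1*0*(-1/6) = -9/2 + 0*(-1/6) = -9/2 + 0 = -9/2 ≈ -4.5000)
L(q) = -4 + q*(-6 + 2*q) (L(q) = -4 + q*(2*(-3 + q)) = -4 + q*(-6 + 2*q))
sqrt(x(67) + k) - L(83) = sqrt((-5 + 67) - 9/2) - (-4 - 6*83 + 2*83**2) = sqrt(62 - 9/2) - (-4 - 498 + 2*6889) = sqrt(115/2) - (-4 - 498 + 13778) = sqrt(230)/2 - 1*13276 = sqrt(230)/2 - 13276 = -13276 + sqrt(230)/2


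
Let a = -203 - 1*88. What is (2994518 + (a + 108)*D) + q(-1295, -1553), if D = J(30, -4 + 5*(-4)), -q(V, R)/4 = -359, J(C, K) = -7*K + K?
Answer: 2969602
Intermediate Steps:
J(C, K) = -6*K
q(V, R) = 1436 (q(V, R) = -4*(-359) = 1436)
D = 144 (D = -6*(-4 + 5*(-4)) = -6*(-4 - 20) = -6*(-24) = 144)
a = -291 (a = -203 - 88 = -291)
(2994518 + (a + 108)*D) + q(-1295, -1553) = (2994518 + (-291 + 108)*144) + 1436 = (2994518 - 183*144) + 1436 = (2994518 - 26352) + 1436 = 2968166 + 1436 = 2969602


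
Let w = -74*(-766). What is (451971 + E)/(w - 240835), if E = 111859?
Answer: -563830/184151 ≈ -3.0618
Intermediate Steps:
w = 56684
(451971 + E)/(w - 240835) = (451971 + 111859)/(56684 - 240835) = 563830/(-184151) = 563830*(-1/184151) = -563830/184151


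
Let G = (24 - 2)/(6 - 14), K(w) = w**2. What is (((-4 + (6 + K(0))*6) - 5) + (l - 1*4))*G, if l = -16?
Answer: -77/4 ≈ -19.250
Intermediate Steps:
G = -11/4 (G = 22/(-8) = 22*(-1/8) = -11/4 ≈ -2.7500)
(((-4 + (6 + K(0))*6) - 5) + (l - 1*4))*G = (((-4 + (6 + 0**2)*6) - 5) + (-16 - 1*4))*(-11/4) = (((-4 + (6 + 0)*6) - 5) + (-16 - 4))*(-11/4) = (((-4 + 6*6) - 5) - 20)*(-11/4) = (((-4 + 36) - 5) - 20)*(-11/4) = ((32 - 5) - 20)*(-11/4) = (27 - 20)*(-11/4) = 7*(-11/4) = -77/4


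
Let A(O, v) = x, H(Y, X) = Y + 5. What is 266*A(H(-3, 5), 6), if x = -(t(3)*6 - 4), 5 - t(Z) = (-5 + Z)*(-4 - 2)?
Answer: 12236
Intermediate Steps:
t(Z) = -25 + 6*Z (t(Z) = 5 - (-5 + Z)*(-4 - 2) = 5 - (-5 + Z)*(-6) = 5 - (30 - 6*Z) = 5 + (-30 + 6*Z) = -25 + 6*Z)
H(Y, X) = 5 + Y
x = 46 (x = -((-25 + 6*3)*6 - 4) = -((-25 + 18)*6 - 4) = -(-7*6 - 4) = -(-42 - 4) = -1*(-46) = 46)
A(O, v) = 46
266*A(H(-3, 5), 6) = 266*46 = 12236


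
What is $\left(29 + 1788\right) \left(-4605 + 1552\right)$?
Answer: $-5547301$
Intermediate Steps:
$\left(29 + 1788\right) \left(-4605 + 1552\right) = 1817 \left(-3053\right) = -5547301$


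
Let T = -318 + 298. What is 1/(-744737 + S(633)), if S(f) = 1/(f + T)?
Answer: -613/456523780 ≈ -1.3428e-6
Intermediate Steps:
T = -20
S(f) = 1/(-20 + f) (S(f) = 1/(f - 20) = 1/(-20 + f))
1/(-744737 + S(633)) = 1/(-744737 + 1/(-20 + 633)) = 1/(-744737 + 1/613) = 1/(-456523780/613) = -613/456523780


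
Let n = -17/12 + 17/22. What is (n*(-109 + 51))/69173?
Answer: 145/268554 ≈ 0.00053993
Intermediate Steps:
n = -85/132 (n = -17*1/12 + 17*(1/22) = -17/12 + 17/22 = -85/132 ≈ -0.64394)
(n*(-109 + 51))/69173 = -85*(-109 + 51)/132/69173 = -85/132*(-58)*(1/69173) = (2465/66)*(1/69173) = 145/268554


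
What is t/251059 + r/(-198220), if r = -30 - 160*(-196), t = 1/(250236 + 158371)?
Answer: -321397128239307/2033429261523286 ≈ -0.15806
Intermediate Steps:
t = 1/408607 ≈ 2.4473e-6
r = 31330 (r = -30 + 31360 = 31330)
t/251059 + r/(-198220) = (1/408607)/251059 + 31330/(-198220) = (1/408607)*(1/251059) + 31330*(-1/198220) = 1/102584464813 - 3133/19822 = -321397128239307/2033429261523286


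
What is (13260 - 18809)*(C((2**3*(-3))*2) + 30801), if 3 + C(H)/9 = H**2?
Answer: -285828990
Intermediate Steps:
C(H) = -27 + 9*H**2
(13260 - 18809)*(C((2**3*(-3))*2) + 30801) = (13260 - 18809)*((-27 + 9*((2**3*(-3))*2)**2) + 30801) = -5549*((-27 + 9*((8*(-3))*2)**2) + 30801) = -5549*((-27 + 9*(-24*2)**2) + 30801) = -5549*((-27 + 9*(-48)**2) + 30801) = -5549*((-27 + 9*2304) + 30801) = -5549*((-27 + 20736) + 30801) = -5549*(20709 + 30801) = -5549*51510 = -285828990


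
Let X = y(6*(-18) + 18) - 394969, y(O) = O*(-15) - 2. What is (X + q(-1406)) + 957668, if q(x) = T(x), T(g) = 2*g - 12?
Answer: 561223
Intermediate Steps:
T(g) = -12 + 2*g
y(O) = -2 - 15*O (y(O) = -15*O - 2 = -2 - 15*O)
X = -393621 (X = (-2 - 15*(6*(-18) + 18)) - 394969 = (-2 - 15*(-108 + 18)) - 394969 = (-2 - 15*(-90)) - 394969 = (-2 + 1350) - 394969 = 1348 - 394969 = -393621)
q(x) = -12 + 2*x
(X + q(-1406)) + 957668 = (-393621 + (-12 + 2*(-1406))) + 957668 = (-393621 + (-12 - 2812)) + 957668 = (-393621 - 2824) + 957668 = -396445 + 957668 = 561223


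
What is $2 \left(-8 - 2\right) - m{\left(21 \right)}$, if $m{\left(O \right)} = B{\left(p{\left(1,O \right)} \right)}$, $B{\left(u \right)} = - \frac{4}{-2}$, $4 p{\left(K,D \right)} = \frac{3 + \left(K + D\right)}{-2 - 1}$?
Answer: $-22$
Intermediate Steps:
$p{\left(K,D \right)} = - \frac{1}{4} - \frac{D}{12} - \frac{K}{12}$ ($p{\left(K,D \right)} = \frac{\left(3 + \left(K + D\right)\right) \frac{1}{-2 - 1}}{4} = \frac{\left(3 + \left(D + K\right)\right) \frac{1}{-3}}{4} = \frac{\left(3 + D + K\right) \left(- \frac{1}{3}\right)}{4} = \frac{-1 - \frac{D}{3} - \frac{K}{3}}{4} = - \frac{1}{4} - \frac{D}{12} - \frac{K}{12}$)
$B{\left(u \right)} = 2$ ($B{\left(u \right)} = \left(-4\right) \left(- \frac{1}{2}\right) = 2$)
$m{\left(O \right)} = 2$
$2 \left(-8 - 2\right) - m{\left(21 \right)} = 2 \left(-8 - 2\right) - 2 = 2 \left(-10\right) - 2 = -20 - 2 = -22$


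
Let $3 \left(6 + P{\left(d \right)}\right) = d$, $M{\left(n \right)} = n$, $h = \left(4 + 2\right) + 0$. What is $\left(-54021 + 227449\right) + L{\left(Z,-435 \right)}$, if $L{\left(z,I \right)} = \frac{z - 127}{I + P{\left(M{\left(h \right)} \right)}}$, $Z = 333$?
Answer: $\frac{76134686}{439} \approx 1.7343 \cdot 10^{5}$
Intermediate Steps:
$h = 6$ ($h = 6 + 0 = 6$)
$P{\left(d \right)} = -6 + \frac{d}{3}$
$L{\left(z,I \right)} = \frac{-127 + z}{-4 + I}$ ($L{\left(z,I \right)} = \frac{z - 127}{I + \left(-6 + \frac{1}{3} \cdot 6\right)} = \frac{-127 + z}{I + \left(-6 + 2\right)} = \frac{-127 + z}{I - 4} = \frac{-127 + z}{-4 + I}$)
$\left(-54021 + 227449\right) + L{\left(Z,-435 \right)} = \left(-54021 + 227449\right) + \frac{-127 + 333}{-4 - 435} = 173428 + \frac{1}{-439} \cdot 206 = 173428 - \frac{206}{439} = \frac{76134686}{439}$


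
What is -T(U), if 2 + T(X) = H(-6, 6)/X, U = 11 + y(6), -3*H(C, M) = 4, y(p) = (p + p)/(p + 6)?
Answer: 19/9 ≈ 2.1111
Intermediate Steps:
y(p) = 2*p/(6 + p) (y(p) = (2*p)/(6 + p) = 2*p/(6 + p))
H(C, M) = -4/3 (H(C, M) = -1/3*4 = -4/3)
U = 12 (U = 11 + 2*6/(6 + 6) = 11 + 2*6/12 = 11 + 2*6*(1/12) = 11 + 1 = 12)
T(X) = -2 - 4/(3*X)
-T(U) = -(-2 - 4/3/12) = -(-2 - 4/3*1/12) = -(-2 - 1/9) = -1*(-19/9) = 19/9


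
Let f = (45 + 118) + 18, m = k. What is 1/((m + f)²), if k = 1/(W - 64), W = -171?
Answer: 55225/1809141156 ≈ 3.0526e-5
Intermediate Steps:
k = -1/235 (k = 1/(-171 - 64) = 1/(-235) = -1/235 ≈ -0.0042553)
m = -1/235 ≈ -0.0042553
f = 181 (f = 163 + 18 = 181)
1/((m + f)²) = 1/((-1/235 + 181)²) = 1/((42534/235)²) = 1/(1809141156/55225) = 55225/1809141156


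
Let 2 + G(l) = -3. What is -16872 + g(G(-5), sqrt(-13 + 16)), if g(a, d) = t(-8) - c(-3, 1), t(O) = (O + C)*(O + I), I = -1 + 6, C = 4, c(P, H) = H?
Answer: -16861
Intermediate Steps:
I = 5
G(l) = -5 (G(l) = -2 - 3 = -5)
t(O) = (4 + O)*(5 + O) (t(O) = (O + 4)*(O + 5) = (4 + O)*(5 + O))
g(a, d) = 11 (g(a, d) = (20 + (-8)**2 + 9*(-8)) - 1*1 = (20 + 64 - 72) - 1 = 12 - 1 = 11)
-16872 + g(G(-5), sqrt(-13 + 16)) = -16872 + 11 = -16861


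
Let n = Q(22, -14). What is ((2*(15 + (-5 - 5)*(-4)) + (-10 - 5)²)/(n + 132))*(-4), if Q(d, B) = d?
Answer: -670/77 ≈ -8.7013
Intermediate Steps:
n = 22
((2*(15 + (-5 - 5)*(-4)) + (-10 - 5)²)/(n + 132))*(-4) = ((2*(15 + (-5 - 5)*(-4)) + (-10 - 5)²)/(22 + 132))*(-4) = ((2*(15 - 10*(-4)) + (-15)²)/154)*(-4) = ((2*(15 + 40) + 225)*(1/154))*(-4) = ((2*55 + 225)*(1/154))*(-4) = ((110 + 225)*(1/154))*(-4) = (335*(1/154))*(-4) = (335/154)*(-4) = -670/77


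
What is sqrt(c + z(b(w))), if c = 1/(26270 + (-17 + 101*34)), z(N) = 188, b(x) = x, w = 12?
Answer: sqrt(165687807859)/29687 ≈ 13.711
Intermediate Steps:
c = 1/29687 (c = 1/(26270 + (-17 + 3434)) = 1/(26270 + 3417) = 1/29687 ≈ 3.3685e-5)
sqrt(c + z(b(w))) = sqrt(1/29687 + 188) = sqrt(5581157/29687) = sqrt(165687807859)/29687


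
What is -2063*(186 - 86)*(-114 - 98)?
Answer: 43735600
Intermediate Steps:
-2063*(186 - 86)*(-114 - 98) = -206300*(-212) = -2063*(-21200) = 43735600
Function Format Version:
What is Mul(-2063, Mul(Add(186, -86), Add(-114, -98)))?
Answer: 43735600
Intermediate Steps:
Mul(-2063, Mul(Add(186, -86), Add(-114, -98))) = Mul(-2063, Mul(100, -212)) = Mul(-2063, -21200) = 43735600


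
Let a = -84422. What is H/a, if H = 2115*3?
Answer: -6345/84422 ≈ -0.075158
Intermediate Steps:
H = 6345
H/a = 6345/(-84422) = 6345*(-1/84422) = -6345/84422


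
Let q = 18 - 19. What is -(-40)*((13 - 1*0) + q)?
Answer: 480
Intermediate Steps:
q = -1
-(-40)*((13 - 1*0) + q) = -(-40)*((13 - 1*0) - 1) = -(-40)*((13 + 0) - 1) = -(-40)*(13 - 1) = -(-40)*12 = -1*(-480) = 480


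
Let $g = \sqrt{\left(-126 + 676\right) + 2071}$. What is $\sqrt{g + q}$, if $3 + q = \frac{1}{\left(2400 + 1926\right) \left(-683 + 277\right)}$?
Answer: $\frac{\sqrt{-47216127309 + 15738706116 \sqrt{2621}}}{125454} \approx 6.9423$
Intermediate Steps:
$g = \sqrt{2621}$ ($g = \sqrt{550 + 2071} = \sqrt{2621} \approx 51.196$)
$q = - \frac{5269069}{1756356}$ ($q = -3 + \frac{1}{\left(2400 + 1926\right) \left(-683 + 277\right)} = -3 + \frac{1}{4326 \left(-406\right)} = -3 + \frac{1}{-1756356} = -3 - \frac{1}{1756356} = - \frac{5269069}{1756356} \approx -3.0$)
$\sqrt{g + q} = \sqrt{\sqrt{2621} - \frac{5269069}{1756356}} = \sqrt{- \frac{5269069}{1756356} + \sqrt{2621}}$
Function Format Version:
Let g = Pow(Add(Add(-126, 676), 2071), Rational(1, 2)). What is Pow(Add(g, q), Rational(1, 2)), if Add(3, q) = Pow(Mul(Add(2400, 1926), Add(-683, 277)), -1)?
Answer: Mul(Rational(1, 125454), Pow(Add(-47216127309, Mul(15738706116, Pow(2621, Rational(1, 2)))), Rational(1, 2))) ≈ 6.9423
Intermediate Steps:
g = Pow(2621, Rational(1, 2)) (g = Pow(Add(550, 2071), Rational(1, 2)) = Pow(2621, Rational(1, 2)) ≈ 51.196)
q = Rational(-5269069, 1756356) (q = Add(-3, Pow(Mul(Add(2400, 1926), Add(-683, 277)), -1)) = Add(-3, Pow(Mul(4326, -406), -1)) = Add(-3, Pow(-1756356, -1)) = Add(-3, Rational(-1, 1756356)) = Rational(-5269069, 1756356) ≈ -3.0000)
Pow(Add(g, q), Rational(1, 2)) = Pow(Add(Pow(2621, Rational(1, 2)), Rational(-5269069, 1756356)), Rational(1, 2)) = Pow(Add(Rational(-5269069, 1756356), Pow(2621, Rational(1, 2))), Rational(1, 2))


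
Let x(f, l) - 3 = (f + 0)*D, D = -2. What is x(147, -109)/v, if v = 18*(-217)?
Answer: 97/1302 ≈ 0.074501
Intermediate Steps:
x(f, l) = 3 - 2*f (x(f, l) = 3 + (f + 0)*(-2) = 3 + f*(-2) = 3 - 2*f)
v = -3906
x(147, -109)/v = (3 - 2*147)/(-3906) = (3 - 294)*(-1/3906) = -291*(-1/3906) = 97/1302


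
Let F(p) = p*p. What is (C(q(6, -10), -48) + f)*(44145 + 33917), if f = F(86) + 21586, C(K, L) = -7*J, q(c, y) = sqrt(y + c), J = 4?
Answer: 2260207148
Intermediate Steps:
F(p) = p**2
q(c, y) = sqrt(c + y)
C(K, L) = -28 (C(K, L) = -7*4 = -28)
f = 28982 (f = 86**2 + 21586 = 7396 + 21586 = 28982)
(C(q(6, -10), -48) + f)*(44145 + 33917) = (-28 + 28982)*(44145 + 33917) = 28954*78062 = 2260207148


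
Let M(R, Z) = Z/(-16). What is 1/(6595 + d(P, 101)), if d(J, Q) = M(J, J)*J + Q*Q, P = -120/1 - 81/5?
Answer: 400/6254639 ≈ 6.3953e-5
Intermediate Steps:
M(R, Z) = -Z/16 (M(R, Z) = Z*(-1/16) = -Z/16)
P = -681/5 (P = -120*1 - 81*⅕ = -120 - 81/5 = -681/5 ≈ -136.20)
d(J, Q) = Q² - J²/16 (d(J, Q) = (-J/16)*J + Q*Q = -J²/16 + Q² = Q² - J²/16)
1/(6595 + d(P, 101)) = 1/(6595 + (101² - (-681/5)²/16)) = 1/(6595 + (10201 - 1/16*463761/25)) = 1/(6595 + (10201 - 463761/400)) = 1/(6595 + 3616639/400) = 1/(6254639/400) = 400/6254639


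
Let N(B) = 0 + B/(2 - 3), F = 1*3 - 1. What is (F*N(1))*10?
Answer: -20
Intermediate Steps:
F = 2 (F = 3 - 1 = 2)
N(B) = -B (N(B) = 0 + B/(-1) = 0 + B*(-1) = 0 - B = -B)
(F*N(1))*10 = (2*(-1*1))*10 = (2*(-1))*10 = -2*10 = -20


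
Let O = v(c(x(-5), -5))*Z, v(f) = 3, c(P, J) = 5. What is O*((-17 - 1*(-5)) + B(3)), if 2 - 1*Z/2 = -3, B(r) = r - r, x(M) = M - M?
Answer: -360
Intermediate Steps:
x(M) = 0
B(r) = 0
Z = 10 (Z = 4 - 2*(-3) = 4 + 6 = 10)
O = 30 (O = 3*10 = 30)
O*((-17 - 1*(-5)) + B(3)) = 30*((-17 - 1*(-5)) + 0) = 30*((-17 + 5) + 0) = 30*(-12 + 0) = 30*(-12) = -360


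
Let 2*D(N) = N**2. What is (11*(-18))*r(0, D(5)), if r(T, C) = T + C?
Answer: -2475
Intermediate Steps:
D(N) = N**2/2
r(T, C) = C + T
(11*(-18))*r(0, D(5)) = (11*(-18))*((1/2)*5**2 + 0) = -198*((1/2)*25 + 0) = -198*(25/2 + 0) = -198*25/2 = -2475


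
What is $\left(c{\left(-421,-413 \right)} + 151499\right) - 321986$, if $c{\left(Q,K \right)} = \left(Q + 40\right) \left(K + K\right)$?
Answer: $144219$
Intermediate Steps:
$c{\left(Q,K \right)} = 2 K \left(40 + Q\right)$ ($c{\left(Q,K \right)} = \left(40 + Q\right) 2 K = 2 K \left(40 + Q\right)$)
$\left(c{\left(-421,-413 \right)} + 151499\right) - 321986 = \left(2 \left(-413\right) \left(40 - 421\right) + 151499\right) - 321986 = \left(2 \left(-413\right) \left(-381\right) + 151499\right) - 321986 = \left(314706 + 151499\right) - 321986 = 466205 - 321986 = 144219$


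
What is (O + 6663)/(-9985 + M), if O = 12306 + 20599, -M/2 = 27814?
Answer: -39568/65613 ≈ -0.60305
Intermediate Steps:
M = -55628 (M = -2*27814 = -55628)
O = 32905
(O + 6663)/(-9985 + M) = (32905 + 6663)/(-9985 - 55628) = 39568/(-65613) = 39568*(-1/65613) = -39568/65613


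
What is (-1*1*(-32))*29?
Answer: 928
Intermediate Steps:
(-1*1*(-32))*29 = -1*(-32)*29 = 32*29 = 928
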